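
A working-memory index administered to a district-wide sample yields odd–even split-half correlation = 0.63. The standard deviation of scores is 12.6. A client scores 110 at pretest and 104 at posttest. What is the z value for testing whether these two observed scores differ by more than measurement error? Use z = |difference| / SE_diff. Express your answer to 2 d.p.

Full-length reliability (Spearman-Brown) = 2(0.63)/(1+0.63) ≃ 0.77301
The standard error of measurement is 12.60000*√(1 − 0.77301) ≃ 12.60000*0.47644 ≃ 6.00313.
Standard error of the difference = 6.00313·√2 ≃ 8.48971
z = |110 − 104| / 8.48971 = 6 / 8.48971 ≃ 0.70674

0.71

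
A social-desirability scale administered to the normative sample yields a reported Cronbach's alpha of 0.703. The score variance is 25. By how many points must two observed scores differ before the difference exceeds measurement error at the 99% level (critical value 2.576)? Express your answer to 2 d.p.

9.93

SD = √25 ≈ 5.00000
SEM = 5.00000 × √(1 − 0.70300) = 5.00000 × √0.29700 ≈ 5.00000 × 0.54498 ≈ 2.72489
SE_diff = SEM × √2 ≈ 2.72489 × 1.41421 ≈ 3.85357
Minimum reliable difference = 2.576 × SE_diff ≈ 2.576 × 3.85357 ≈ 9.92680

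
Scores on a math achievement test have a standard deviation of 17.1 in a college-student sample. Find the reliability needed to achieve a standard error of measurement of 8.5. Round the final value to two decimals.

r = 1 − (SEM / SD)² = 1 − (8.5000 / 17.1)² ≃ 1 − 0.2471 ≃ 0.7529

0.75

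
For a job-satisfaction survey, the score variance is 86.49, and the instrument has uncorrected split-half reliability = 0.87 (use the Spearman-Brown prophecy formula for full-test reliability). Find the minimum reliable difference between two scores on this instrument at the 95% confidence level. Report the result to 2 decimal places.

SD = √86.49 ≈ 9.300
Spearman-Brown: r = 2(0.87) / (1 + 0.87) = 1.740 / 1.870 ≈ 0.930
The standard error of measurement is 9.300*√(1 − 0.930) ≈ 9.300*0.264 ≈ 2.452.
Standard error of the difference = 2.452·√2 ≈ 3.468
Smallest detectable difference = 1.96*3.468 ≈ 6.797

6.80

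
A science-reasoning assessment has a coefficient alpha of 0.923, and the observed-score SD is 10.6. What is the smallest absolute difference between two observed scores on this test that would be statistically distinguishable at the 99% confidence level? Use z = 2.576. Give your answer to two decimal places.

10.72

SEM = 10.60000 × √(1 − 0.92300) = 10.60000 × √0.07700 ≈ 10.60000 × 0.27749 ≈ 2.94138
Standard error of the difference = 2.94138·√2 ≈ 4.15974
Smallest detectable difference = 2.576×4.15974 ≈ 10.71549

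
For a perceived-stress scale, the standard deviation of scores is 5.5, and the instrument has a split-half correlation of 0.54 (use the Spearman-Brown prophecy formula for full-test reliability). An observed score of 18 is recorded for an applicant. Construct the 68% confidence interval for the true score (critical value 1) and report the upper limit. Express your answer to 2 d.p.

21.01

Spearman-Brown: r = 2(0.54) / (1 + 0.54) = 1.080 / 1.540 ≃ 0.701
SEM = 5.500 * √(1 − 0.701) = 5.500 * √0.299 ≃ 5.500 * 0.547 ≃ 3.006
1 * SEM ≃ 3.006
Upper bound: 18 + 3.006 = 21.006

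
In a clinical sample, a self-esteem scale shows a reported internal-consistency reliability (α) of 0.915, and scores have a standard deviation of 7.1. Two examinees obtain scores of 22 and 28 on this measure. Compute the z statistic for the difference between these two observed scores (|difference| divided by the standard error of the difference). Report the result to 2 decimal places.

2.05

SEM = 7.10000 · √(1 − 0.91500) = 7.10000 · √0.08500 ≈ 7.10000 · 0.29155 ≈ 2.06999
SE_diff = √2 · SEM ≈ 2.92740
z = |22 − 28| / 2.92740 = 6 / 2.92740 ≈ 2.04960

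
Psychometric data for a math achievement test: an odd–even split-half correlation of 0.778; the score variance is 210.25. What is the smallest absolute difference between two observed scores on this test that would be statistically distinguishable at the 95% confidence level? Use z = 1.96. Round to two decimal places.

14.20

SD = √210.25 ≈ 14.5000
Full-length reliability (Spearman-Brown) = 2(0.778)/(1+0.778) ≈ 0.8751
SEM = 14.5000 * √(1 − 0.8751) = 14.5000 * √0.1249 ≈ 14.5000 * 0.3534 ≈ 5.1236
Standard error of the difference = 5.1236·√2 ≈ 7.2459
Minimum reliable difference = 1.96 * SE_diff ≈ 1.96 * 7.2459 ≈ 14.2020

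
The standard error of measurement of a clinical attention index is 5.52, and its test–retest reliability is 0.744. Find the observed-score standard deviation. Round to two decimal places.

10.91

SD = 5.52 / √(1 − 0.744) ≈ 10.90986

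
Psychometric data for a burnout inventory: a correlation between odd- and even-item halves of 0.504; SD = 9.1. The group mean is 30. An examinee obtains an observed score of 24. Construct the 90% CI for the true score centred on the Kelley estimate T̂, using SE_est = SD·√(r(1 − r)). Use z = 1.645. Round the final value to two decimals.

Spearman-Brown: r = 2(0.504) / (1 + 0.504) = 1.008 / 1.504 ≈ 0.670
Estimated true score = 0.670·24 + (1 − 0.670)·30 ≈ 25.979
SE_est = 9.100·√(0.670·0.330) ≈ 4.278
90% CI: 25.979 ± 7.038 ≈ (18.941, 33.016)

[18.94, 33.02]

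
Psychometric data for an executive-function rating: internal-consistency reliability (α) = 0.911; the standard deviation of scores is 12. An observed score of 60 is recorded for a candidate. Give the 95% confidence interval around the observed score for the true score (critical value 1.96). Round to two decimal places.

[52.98, 67.02]

SEM = 12.00000 × √(1 − 0.91100) = 12.00000 × √0.08900 ≈ 12.00000 × 0.29833 ≈ 3.57994
Margin = 1.96 × 3.57994 ≈ 7.01669
95% CI: 60 ± 7.01669 = [52.98331, 67.01669]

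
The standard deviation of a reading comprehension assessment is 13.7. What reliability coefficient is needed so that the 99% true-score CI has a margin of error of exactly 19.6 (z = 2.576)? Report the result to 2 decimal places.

Required SEM = 19.6 / 2.576 ≃ 7.609
r = 1 − (7.609/13.7)² ≃ 1 − 0.308 ≃ 0.692

0.69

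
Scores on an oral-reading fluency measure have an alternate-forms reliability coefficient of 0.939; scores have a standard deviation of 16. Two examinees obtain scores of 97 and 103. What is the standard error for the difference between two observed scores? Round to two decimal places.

SEM = 16.000·√(1 − 0.939) ≃ 3.952
SE_diff = √2 · SEM ≃ 5.589

5.59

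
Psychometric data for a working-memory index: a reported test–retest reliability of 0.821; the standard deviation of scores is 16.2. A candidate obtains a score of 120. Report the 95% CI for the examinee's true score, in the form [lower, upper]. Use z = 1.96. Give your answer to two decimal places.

SEM = 16.2000 · √(1 − 0.8210) = 16.2000 · √0.1790 ≈ 16.2000 · 0.4231 ≈ 6.8540
1.96 · SEM ≈ 13.4338
CI = 120 ± 13.4338 → [106.5662, 133.4338]

[106.57, 133.43]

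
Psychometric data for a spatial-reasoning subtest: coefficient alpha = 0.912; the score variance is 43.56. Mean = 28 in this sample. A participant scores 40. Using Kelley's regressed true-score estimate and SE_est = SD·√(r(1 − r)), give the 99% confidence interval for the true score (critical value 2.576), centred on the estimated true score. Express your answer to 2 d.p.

[34.13, 43.76]

σ = 43.56^(1/2) = 6.60000
T̂ = 0.91200(40) + 0.08800(28) ≈ 38.94400
SE_est = 6.60000*√(0.91200*0.08800) ≈ 1.86975
99% CI: 38.94400 ± 4.81647 ≈ (34.12753, 43.76047)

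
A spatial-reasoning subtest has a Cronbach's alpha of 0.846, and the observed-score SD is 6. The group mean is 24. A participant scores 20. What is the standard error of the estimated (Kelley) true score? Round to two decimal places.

2.17

SE_est = SD × √(r(1 − r)) = 6.000 × √0.130 ≈ 6.000 × 0.361 ≈ 2.166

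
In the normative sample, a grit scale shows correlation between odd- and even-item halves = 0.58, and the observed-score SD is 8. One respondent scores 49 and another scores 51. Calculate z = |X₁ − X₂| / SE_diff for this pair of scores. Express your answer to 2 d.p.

0.34

Full-length reliability (Spearman-Brown) = 2(0.58)/(1+0.58) ≃ 0.734
SEM = 8.000 * √(1 − 0.734) = 8.000 * √0.266 ≃ 8.000 * 0.516 ≃ 4.125
SE_diff = SEM * √2 ≃ 4.125 * 1.414 ≃ 5.833
z = |49 − 51| / 5.833 = 2 / 5.833 ≃ 0.343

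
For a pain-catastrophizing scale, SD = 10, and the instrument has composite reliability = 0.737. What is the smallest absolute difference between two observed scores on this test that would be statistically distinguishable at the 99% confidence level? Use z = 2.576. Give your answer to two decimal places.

18.68

SEM = 10.0000 · √(1 − 0.7370) = 10.0000 · √0.2630 ≈ 10.0000 · 0.5128 ≈ 5.1284
SE_diff = √2 · SEM ≈ 7.2526
Minimum reliable difference = 2.576 · SE_diff ≈ 2.576 · 7.2526 ≈ 18.6827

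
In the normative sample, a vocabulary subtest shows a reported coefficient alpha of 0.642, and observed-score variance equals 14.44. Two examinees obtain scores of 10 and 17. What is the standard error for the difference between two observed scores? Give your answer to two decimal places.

3.22

σ = 14.44^(1/2) = 3.800
SEM = 3.800 * √(1 − 0.642) = 3.800 * √0.358 ≈ 3.800 * 0.598 ≈ 2.274
Standard error of the difference = 2.274·√2 ≈ 3.215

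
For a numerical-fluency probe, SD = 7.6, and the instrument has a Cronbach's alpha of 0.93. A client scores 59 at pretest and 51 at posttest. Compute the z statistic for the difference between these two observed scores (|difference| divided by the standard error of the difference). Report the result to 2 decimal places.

2.81

SEM = 7.6000·√(1 − 0.9300) ≈ 2.0108
Standard error of the difference = 2.0108·√2 ≈ 2.8437
z = 8 / 2.8437 ≈ 2.8133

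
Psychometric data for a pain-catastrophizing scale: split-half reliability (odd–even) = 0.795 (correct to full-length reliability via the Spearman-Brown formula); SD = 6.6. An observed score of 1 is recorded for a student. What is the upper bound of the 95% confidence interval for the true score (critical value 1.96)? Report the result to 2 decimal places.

5.37

Spearman-Brown: r = 2(0.795) / (1 + 0.795) = 1.590 / 1.795 ≈ 0.886
SEM = 6.600×√(1 − 0.886) ≈ 2.230
Half-width = 1.96×2.230 ≈ 4.372
Upper bound: 1 + 4.372 = 5.372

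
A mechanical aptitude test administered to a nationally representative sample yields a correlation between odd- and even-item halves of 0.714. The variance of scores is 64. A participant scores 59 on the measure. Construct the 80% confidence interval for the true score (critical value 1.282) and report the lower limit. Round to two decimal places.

54.81

SD = √64 = 8.0000
r_full = 2·0.714 / (1 + 0.714) ≈ 0.8331
The standard error of measurement is 8.0000*√(1 − 0.8331) ≈ 8.0000*0.4085 ≈ 3.2679.
1.282 * SEM ≈ 4.1894
Lower bound: 59 − 4.1894 = 54.8106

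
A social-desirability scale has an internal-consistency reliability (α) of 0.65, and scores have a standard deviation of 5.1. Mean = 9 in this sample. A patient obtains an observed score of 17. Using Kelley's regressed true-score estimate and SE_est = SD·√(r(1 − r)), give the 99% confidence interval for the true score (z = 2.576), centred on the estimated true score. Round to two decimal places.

T̂ = r·X + (1 − r)·M = 0.650*17 + 0.350*9 = 11.050 + 3.150 ≈ 14.200
SE_est = 5.100·√[r(1 − r)] ≈ 2.433
99% CI: 14.200 ± 6.266 ≈ (7.934, 20.466)

[7.93, 20.47]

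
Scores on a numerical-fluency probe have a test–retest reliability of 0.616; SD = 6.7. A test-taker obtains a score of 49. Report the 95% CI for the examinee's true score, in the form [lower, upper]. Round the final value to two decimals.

SEM = 6.700 * √(1 − 0.616) = 6.700 * √0.384 ≈ 6.700 * 0.620 ≈ 4.152
Margin = 1.96 * 4.152 ≈ 8.138
95% CI: 49 ± 8.138 = [40.862, 57.138]

[40.86, 57.14]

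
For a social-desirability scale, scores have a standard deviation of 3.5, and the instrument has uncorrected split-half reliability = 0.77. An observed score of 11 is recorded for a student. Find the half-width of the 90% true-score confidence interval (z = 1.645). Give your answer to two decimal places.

2.08

Full-length reliability (Spearman-Brown) = 2(0.77)/(1+0.77) ≈ 0.870
SEM = 3.500·√(1 − 0.870) ≈ 1.262
1.645 · SEM ≈ 2.075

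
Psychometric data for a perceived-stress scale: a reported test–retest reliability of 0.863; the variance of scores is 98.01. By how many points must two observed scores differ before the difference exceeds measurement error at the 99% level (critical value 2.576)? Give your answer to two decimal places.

σ = 98.01^(1/2) = 9.90000
SEM = 9.90000*√(1 − 0.86300) ≃ 3.66434
SE_diff = SEM * √2 ≃ 3.66434 * 1.41421 ≃ 5.18216
Minimum reliable difference = 2.576 * SE_diff ≃ 2.576 * 5.18216 ≃ 13.34923

13.35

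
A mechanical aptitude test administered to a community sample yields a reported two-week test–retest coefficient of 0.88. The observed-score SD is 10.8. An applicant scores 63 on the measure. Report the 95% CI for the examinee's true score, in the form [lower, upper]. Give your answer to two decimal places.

SEM = 10.800 × √(1 − 0.880) = 10.800 × √0.120 ≈ 10.800 × 0.346 ≈ 3.741
Margin = 1.96 × 3.741 ≈ 7.333
CI = 63 ± 7.333 → [55.667, 70.333]

[55.67, 70.33]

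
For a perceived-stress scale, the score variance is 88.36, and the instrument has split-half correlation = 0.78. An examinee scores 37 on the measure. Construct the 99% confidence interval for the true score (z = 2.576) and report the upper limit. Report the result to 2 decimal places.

SD = √88.36 ≈ 9.40000
r_full = 2·0.78 / (1 + 0.78) ≈ 0.87640
The standard error of measurement is 9.40000×√(1 − 0.87640) ≈ 9.40000×0.35156 ≈ 3.30468.
Margin = 2.576 × 3.30468 ≈ 8.51285
Upper limit = 37 + 8.51285 ≈ 45.51285

45.51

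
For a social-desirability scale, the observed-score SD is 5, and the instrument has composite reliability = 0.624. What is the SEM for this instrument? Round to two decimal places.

3.07

SEM = 5.00000×√(1 − 0.62400) ≃ 3.06594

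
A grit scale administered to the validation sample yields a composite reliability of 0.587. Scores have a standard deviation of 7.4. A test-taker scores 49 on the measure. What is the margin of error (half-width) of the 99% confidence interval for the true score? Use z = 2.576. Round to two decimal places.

SEM = 7.400 * √(1 − 0.587) = 7.400 * √0.413 ≈ 7.400 * 0.643 ≈ 4.756
2.576 * SEM ≈ 12.250

12.25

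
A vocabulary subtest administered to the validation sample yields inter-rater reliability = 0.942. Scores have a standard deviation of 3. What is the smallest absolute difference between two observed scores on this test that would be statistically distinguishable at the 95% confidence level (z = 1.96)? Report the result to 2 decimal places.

2.00

SEM = 3.00000×√(1 − 0.94200) ≃ 0.72250
SE_diff = SEM × √2 ≃ 0.72250 × 1.41421 ≃ 1.02176
Smallest detectable difference = 1.96×1.02176 ≃ 2.00266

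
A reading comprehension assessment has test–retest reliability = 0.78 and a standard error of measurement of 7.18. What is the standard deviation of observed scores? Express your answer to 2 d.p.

15.31

SD = SEM / √(1 − r) = 7.18 / √0.220 ≈ 7.18 / 0.469 ≈ 15.308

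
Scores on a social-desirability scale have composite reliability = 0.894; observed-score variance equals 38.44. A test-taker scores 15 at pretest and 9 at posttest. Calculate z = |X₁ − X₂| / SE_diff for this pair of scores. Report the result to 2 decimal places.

SD = √38.44 = 6.200
The standard error of measurement is 6.200·√(1 − 0.894) ≈ 6.200·0.326 ≈ 2.019.
SE_diff = √2 · SEM ≈ 2.855
z = 6 / 2.855 ≈ 2.102

2.10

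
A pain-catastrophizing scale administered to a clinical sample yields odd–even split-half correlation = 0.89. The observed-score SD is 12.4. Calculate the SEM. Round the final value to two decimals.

r_full = 2·0.89 / (1 + 0.89) ≈ 0.942
The standard error of measurement is 12.400·√(1 − 0.942) ≈ 12.400·0.241 ≈ 2.991.

2.99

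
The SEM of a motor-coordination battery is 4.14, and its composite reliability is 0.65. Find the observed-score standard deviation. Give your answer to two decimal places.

SD = SEM / √(1 − r) = 4.14 / √0.3500 ≃ 4.14 / 0.5916 ≃ 6.9979

7.00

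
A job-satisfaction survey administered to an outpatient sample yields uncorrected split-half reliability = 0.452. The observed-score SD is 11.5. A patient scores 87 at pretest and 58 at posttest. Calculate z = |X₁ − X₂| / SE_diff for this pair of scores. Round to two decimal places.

2.90

r_full = 2·0.452 / (1 + 0.452) ≈ 0.6226
SEM = 11.5000 × √(1 − 0.6226) = 11.5000 × √0.3774 ≈ 11.5000 × 0.6143 ≈ 7.0649
Standard error of the difference = 7.0649·√2 ≈ 9.9912
z = 29 / 9.9912 ≈ 2.9025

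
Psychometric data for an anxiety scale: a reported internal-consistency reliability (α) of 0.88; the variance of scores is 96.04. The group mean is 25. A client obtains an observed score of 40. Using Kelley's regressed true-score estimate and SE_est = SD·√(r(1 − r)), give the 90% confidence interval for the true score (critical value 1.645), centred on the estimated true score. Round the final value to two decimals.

[32.96, 43.44]

SD = √96.04 = 9.800
T̂ = 0.880(40) + 0.120(25) ≈ 38.200
SE_est = 9.800·√[r(1 − r)] ≈ 3.185
CI = 38.200 ± 1.645 × 3.185 → [32.961, 43.439]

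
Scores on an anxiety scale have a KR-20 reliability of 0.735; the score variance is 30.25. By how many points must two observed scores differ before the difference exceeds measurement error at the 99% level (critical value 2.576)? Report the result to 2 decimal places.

10.31

SD = √30.25 = 5.50000
SEM = 5.50000 × √(1 − 0.73500) = 5.50000 × √0.26500 ≈ 5.50000 × 0.51478 ≈ 2.83130
Standard error of the difference = 2.83130·√2 ≈ 4.00406
Minimum reliable difference = 2.576 × SE_diff ≈ 2.576 × 4.00406 ≈ 10.31446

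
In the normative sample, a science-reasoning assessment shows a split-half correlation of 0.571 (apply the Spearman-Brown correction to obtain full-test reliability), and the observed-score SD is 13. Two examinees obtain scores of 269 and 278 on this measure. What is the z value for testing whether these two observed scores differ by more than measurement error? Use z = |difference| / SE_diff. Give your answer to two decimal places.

Full-length reliability (Spearman-Brown) = 2(0.571)/(1+0.571) ≃ 0.727
SEM = 13.000 · √(1 − 0.727) = 13.000 · √0.273 ≃ 13.000 · 0.523 ≃ 6.793
SE_diff = √2 · SEM ≃ 9.607
z = |269 − 278| / 9.607 = 9 / 9.607 ≃ 0.937

0.94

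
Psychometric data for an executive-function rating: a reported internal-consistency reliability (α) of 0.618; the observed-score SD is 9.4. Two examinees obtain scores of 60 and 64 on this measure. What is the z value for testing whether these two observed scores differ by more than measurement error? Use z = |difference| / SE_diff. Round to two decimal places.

The standard error of measurement is 9.400·√(1 − 0.618) ≈ 9.400·0.618 ≈ 5.810.
Standard error of the difference = 5.810·√2 ≈ 8.216
z = |60 − 64| / 8.216 = 4 / 8.216 ≈ 0.487

0.49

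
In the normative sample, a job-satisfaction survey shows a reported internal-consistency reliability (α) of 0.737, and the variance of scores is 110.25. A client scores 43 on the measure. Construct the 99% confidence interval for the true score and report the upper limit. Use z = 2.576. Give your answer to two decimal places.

56.87

σ = 110.25^(1/2) = 10.50000
The standard error of measurement is 10.50000×√(1 − 0.73700) ≈ 10.50000×0.51284 ≈ 5.38477.
Margin = 2.576 × 5.38477 ≈ 13.87117
Upper limit = 43 + 13.87117 ≈ 56.87117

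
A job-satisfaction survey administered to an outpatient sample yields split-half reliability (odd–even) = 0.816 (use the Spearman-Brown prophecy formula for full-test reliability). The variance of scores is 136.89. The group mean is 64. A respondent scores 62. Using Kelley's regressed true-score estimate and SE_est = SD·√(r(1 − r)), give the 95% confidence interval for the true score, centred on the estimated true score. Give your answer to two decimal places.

σ = 136.89^(1/2) = 11.7000
r_full = 2·0.816 / (1 + 0.816) ≈ 0.8987
T̂ = r·X + (1 − r)·M = 0.8987×62 + 0.1013×64 ≈ 55.7181 + 6.4846 ≈ 62.2026
SE_est = SD × √(r(1 − r)) = 11.7000 × √0.0911 ≈ 11.7000 × 0.3018 ≈ 3.5305
CI = 62.2026 ± 1.96 × 3.5305 → [55.2828, 69.1225]

[55.28, 69.12]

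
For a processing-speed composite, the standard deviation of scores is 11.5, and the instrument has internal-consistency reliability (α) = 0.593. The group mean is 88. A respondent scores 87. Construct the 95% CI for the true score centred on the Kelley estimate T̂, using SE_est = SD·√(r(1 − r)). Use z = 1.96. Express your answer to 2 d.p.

T̂ = r·X + (1 − r)·M = 0.593×87 + 0.407×88 = 51.591 + 35.816 ≈ 87.407
SE_est = 11.500×√(0.593×0.407) ≈ 5.650
CI = 87.407 ± 1.96 × 5.650 → [76.334, 98.480]

[76.33, 98.48]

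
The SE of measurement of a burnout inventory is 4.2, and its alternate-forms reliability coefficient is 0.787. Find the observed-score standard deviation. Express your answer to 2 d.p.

SD = 4.2 / √(1 − 0.787) ≈ 9.100

9.10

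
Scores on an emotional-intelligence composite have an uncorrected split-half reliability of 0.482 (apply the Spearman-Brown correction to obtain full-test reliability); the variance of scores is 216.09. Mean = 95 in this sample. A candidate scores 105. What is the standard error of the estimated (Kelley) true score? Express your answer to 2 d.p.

σ = 216.09^(1/2) = 14.7000
r_full = 2·0.482 / (1 + 0.482) ≈ 0.6505
SE_est = SD · √(r(1 − r)) = 14.7000 · √0.2274 ≈ 14.7000 · 0.4768 ≈ 7.0093

7.01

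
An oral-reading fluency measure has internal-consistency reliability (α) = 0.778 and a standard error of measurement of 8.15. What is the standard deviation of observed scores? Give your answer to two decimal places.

SD = 8.15 / √(1 − 0.778) ≈ 17.297

17.30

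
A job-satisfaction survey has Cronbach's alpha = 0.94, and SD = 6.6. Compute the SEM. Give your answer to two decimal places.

1.62

SEM = 6.6000*√(1 − 0.9400) ≃ 1.6167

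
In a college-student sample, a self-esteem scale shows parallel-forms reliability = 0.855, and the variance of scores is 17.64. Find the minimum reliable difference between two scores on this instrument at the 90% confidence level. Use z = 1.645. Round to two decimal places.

SD = √17.64 ≈ 4.2000
The standard error of measurement is 4.2000×√(1 − 0.8550) ≈ 4.2000×0.3808 ≈ 1.5993.
SE_diff = √2 × SEM ≈ 2.2618
Minimum reliable difference = 1.645 × SE_diff ≈ 1.645 × 2.2618 ≈ 3.7206

3.72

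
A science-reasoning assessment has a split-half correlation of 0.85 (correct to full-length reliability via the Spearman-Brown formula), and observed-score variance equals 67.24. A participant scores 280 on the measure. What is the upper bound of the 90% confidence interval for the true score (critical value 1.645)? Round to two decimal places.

σ = 67.24^(1/2) = 8.20000
r_full = 2·0.85 / (1 + 0.85) ≈ 0.91892
SEM = 8.20000 * √(1 − 0.91892) = 8.20000 * √0.08108 ≈ 8.20000 * 0.28475 ≈ 2.33493
1.645 * SEM ≈ 3.84096
Upper bound: 280 + 3.84096 = 283.84096

283.84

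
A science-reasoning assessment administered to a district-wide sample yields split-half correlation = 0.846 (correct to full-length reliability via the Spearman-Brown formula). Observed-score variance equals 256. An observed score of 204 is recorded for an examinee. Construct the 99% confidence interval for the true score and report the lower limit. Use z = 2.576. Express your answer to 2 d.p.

192.10

SD = √256 = 16.00000
Full-length reliability (Spearman-Brown) = 2(0.846)/(1+0.846) ≈ 0.91658
SEM = 16.00000·√(1 − 0.91658) ≈ 4.62130
2.576 · SEM ≈ 11.90448
Lower bound: 204 − 11.90448 = 192.09552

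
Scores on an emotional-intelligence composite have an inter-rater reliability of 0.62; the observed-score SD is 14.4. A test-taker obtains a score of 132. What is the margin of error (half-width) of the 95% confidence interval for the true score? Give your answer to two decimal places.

SEM = 14.400·√(1 − 0.620) ≈ 8.877
Half-width = 1.96·8.877 ≈ 17.398

17.40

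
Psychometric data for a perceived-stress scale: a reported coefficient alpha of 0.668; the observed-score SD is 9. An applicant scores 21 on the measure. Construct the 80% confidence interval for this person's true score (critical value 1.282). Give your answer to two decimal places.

SEM = 9.0000 · √(1 − 0.6680) = 9.0000 · √0.3320 ≈ 9.0000 · 0.5762 ≈ 5.1857
Half-width = 1.282·5.1857 ≈ 6.6481
CI = 21 ± 6.6481 → [14.3519, 27.6481]

[14.35, 27.65]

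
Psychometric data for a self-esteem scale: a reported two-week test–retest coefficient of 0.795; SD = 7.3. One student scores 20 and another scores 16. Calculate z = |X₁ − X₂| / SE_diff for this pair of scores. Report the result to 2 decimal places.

0.86

SEM = 7.3000·√(1 − 0.7950) ≈ 3.3052
SE_diff = SEM · √2 ≈ 3.3052 · 1.4142 ≈ 4.6743
z = 4 / 4.6743 ≈ 0.8557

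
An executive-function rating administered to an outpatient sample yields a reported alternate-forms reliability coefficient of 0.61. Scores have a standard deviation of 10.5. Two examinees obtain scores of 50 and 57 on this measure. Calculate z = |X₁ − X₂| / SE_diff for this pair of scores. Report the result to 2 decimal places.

SEM = 10.5000 * √(1 − 0.6100) = 10.5000 * √0.3900 ≈ 10.5000 * 0.6245 ≈ 6.5572
Standard error of the difference = 6.5572·√2 ≈ 9.2733
z = |50 − 57| / 9.2733 = 7 / 9.2733 ≈ 0.7549

0.75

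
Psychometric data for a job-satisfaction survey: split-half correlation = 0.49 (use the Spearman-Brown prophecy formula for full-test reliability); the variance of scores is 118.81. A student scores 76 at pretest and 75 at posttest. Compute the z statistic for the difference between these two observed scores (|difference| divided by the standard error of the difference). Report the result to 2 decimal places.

σ = 118.81^(1/2) = 10.900
r_full = 2·0.49 / (1 + 0.49) ≃ 0.658
SEM = 10.900*√(1 − 0.658) ≃ 6.377
Standard error of the difference = 6.377·√2 ≃ 9.018
z = 1 / 9.018 ≃ 0.111

0.11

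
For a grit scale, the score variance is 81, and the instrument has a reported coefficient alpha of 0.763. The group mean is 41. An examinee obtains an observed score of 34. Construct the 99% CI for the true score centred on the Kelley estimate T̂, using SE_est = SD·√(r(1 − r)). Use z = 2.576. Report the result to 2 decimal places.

[25.80, 45.52]

SD = √81 = 9.0000
T̂ = r·X + (1 − r)·M = 0.7630·34 + 0.2370·41 = 25.9420 + 9.7170 ≃ 35.6590
SE_est = 9.0000·√(0.7630·0.2370) ≃ 3.8272
99% CI: 35.6590 ± 9.8588 ≃ (25.8002, 45.5178)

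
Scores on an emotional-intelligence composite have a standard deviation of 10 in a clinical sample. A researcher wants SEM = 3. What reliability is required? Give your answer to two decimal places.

0.91

r = 1 − (SEM / SD)² = 1 − (3.000 / 10)² ≈ 1 − 0.090 ≈ 0.910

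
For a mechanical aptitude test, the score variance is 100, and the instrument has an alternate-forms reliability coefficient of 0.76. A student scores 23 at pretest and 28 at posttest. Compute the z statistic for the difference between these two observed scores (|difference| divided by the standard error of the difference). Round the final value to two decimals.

SD = √100 ≈ 10.0000
The standard error of measurement is 10.0000*√(1 − 0.7600) ≈ 10.0000*0.4899 ≈ 4.8990.
Standard error of the difference = 4.8990·√2 ≈ 6.9282
z = |23 − 28| / 6.9282 = 5 / 6.9282 ≈ 0.7217

0.72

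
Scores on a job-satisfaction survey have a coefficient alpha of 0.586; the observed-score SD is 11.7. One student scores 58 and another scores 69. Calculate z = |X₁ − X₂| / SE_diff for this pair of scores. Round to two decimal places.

SEM = 11.7000 × √(1 − 0.5860) = 11.7000 × √0.4140 ≈ 11.7000 × 0.6434 ≈ 7.5281
SE_diff = SEM × √2 ≈ 7.5281 × 1.4142 ≈ 10.6464
z = 11 / 10.6464 ≈ 1.0332

1.03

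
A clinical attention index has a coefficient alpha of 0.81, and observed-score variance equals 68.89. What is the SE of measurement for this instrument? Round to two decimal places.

3.62

σ = 68.89^(1/2) = 8.300
SEM = 8.300 · √(1 − 0.810) = 8.300 · √0.190 ≈ 8.300 · 0.436 ≈ 3.618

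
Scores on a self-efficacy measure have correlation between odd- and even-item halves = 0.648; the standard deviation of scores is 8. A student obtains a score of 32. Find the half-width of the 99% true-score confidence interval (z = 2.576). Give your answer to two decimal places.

9.52

Spearman-Brown: r = 2(0.648) / (1 + 0.648) = 1.2960 / 1.6480 ≈ 0.7864
SEM = 8.0000*√(1 − 0.7864) ≈ 3.6973
Margin = 2.576 * 3.6973 ≈ 9.5242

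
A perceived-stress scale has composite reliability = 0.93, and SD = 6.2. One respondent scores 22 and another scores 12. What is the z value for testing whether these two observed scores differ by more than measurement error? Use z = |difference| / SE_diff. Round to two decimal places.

SEM = 6.2000 × √(1 − 0.9300) = 6.2000 × √0.0700 ≈ 6.2000 × 0.2646 ≈ 1.6404
SE_diff = SEM × √2 ≈ 1.6404 × 1.4142 ≈ 2.3198
z = 10 / 2.3198 ≈ 4.3107

4.31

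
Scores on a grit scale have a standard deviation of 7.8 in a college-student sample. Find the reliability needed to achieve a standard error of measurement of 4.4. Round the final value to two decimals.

0.68

r = 1 − (SEM / SD)² = 1 − (4.4000 / 7.8)² ≃ 1 − 0.3182 ≃ 0.6818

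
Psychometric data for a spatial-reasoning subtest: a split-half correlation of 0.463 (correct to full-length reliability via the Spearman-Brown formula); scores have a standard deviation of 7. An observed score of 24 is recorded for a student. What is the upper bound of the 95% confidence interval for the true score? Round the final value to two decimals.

Full-length reliability (Spearman-Brown) = 2(0.463)/(1+0.463) ≈ 0.633
SEM = 7.000×√(1 − 0.633) ≈ 4.241
Half-width = 1.96×4.241 ≈ 8.312
Upper limit = 24 + 8.312 ≈ 32.312

32.31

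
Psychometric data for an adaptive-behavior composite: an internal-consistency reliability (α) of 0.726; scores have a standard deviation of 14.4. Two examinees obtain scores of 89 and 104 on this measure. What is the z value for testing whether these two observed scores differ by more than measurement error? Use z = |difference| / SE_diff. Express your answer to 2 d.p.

The standard error of measurement is 14.400*√(1 − 0.726) ≈ 14.400*0.523 ≈ 7.538.
SE_diff = SEM * √2 ≈ 7.538 * 1.414 ≈ 10.660
z = 15 / 10.660 ≈ 1.407

1.41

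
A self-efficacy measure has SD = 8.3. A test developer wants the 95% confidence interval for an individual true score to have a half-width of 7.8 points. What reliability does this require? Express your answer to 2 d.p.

0.77

Required SEM = 7.8 / 1.96 ≃ 3.980
r = 1 − (SEM / SD)² = 1 − (3.980 / 8.3)² ≃ 1 − 0.230 ≃ 0.770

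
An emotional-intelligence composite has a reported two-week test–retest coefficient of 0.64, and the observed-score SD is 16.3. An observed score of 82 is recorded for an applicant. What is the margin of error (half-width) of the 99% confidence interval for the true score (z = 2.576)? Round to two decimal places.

25.19

SEM = 16.300·√(1 − 0.640) ≈ 9.780
2.576 · SEM ≈ 25.193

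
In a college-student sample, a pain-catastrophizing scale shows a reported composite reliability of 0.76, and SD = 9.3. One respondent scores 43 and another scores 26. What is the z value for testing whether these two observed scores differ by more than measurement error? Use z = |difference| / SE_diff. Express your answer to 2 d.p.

SEM = 9.3000 · √(1 − 0.7600) = 9.3000 · √0.2400 ≃ 9.3000 · 0.4899 ≃ 4.5561
Standard error of the difference = 4.5561·√2 ≃ 6.4432
z = |43 − 26| / 6.4432 = 17 / 6.4432 ≃ 2.6384

2.64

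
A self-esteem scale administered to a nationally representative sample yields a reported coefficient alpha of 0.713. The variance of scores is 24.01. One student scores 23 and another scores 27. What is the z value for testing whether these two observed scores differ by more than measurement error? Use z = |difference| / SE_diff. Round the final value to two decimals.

SD = √24.01 = 4.900
SEM = 4.900 · √(1 − 0.713) = 4.900 · √0.287 ≈ 4.900 · 0.536 ≈ 2.625
Standard error of the difference = 2.625·√2 ≈ 3.712
z = 4 / 3.712 ≈ 1.077

1.08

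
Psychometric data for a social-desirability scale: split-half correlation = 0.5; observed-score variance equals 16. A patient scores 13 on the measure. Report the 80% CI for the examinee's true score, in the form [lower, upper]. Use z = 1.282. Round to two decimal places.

σ = 16^(1/2) = 4.00000
r_full = 2·0.5 / (1 + 0.5) ≈ 0.66667
The standard error of measurement is 4.00000*√(1 − 0.66667) ≈ 4.00000*0.57735 ≈ 2.30940.
1.282 * SEM ≈ 2.96065
Interval: (10.03935, 15.96065)

[10.04, 15.96]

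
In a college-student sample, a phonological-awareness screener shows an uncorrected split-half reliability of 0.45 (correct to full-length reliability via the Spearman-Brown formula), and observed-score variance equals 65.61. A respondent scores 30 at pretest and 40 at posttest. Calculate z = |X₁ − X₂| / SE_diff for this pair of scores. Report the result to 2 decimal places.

σ = 65.61^(1/2) = 8.1000
r_full = 2·0.45 / (1 + 0.45) ≈ 0.6207
SEM = 8.1000 · √(1 − 0.6207) = 8.1000 · √0.3793 ≈ 8.1000 · 0.6159 ≈ 4.9886
SE_diff = √2 · SEM ≈ 7.0550
z = |30 − 40| / 7.0550 = 10 / 7.0550 ≈ 1.4174

1.42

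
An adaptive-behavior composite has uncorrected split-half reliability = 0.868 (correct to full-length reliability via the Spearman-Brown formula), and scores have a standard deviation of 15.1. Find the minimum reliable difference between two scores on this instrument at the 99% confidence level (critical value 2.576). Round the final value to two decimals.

Spearman-Brown: r = 2(0.868) / (1 + 0.868) = 1.7360 / 1.8680 ≈ 0.9293
SEM = 15.1000 · √(1 − 0.9293) = 15.1000 · √0.0707 ≈ 15.1000 · 0.2658 ≈ 4.0140
Standard error of the difference = 4.0140·√2 ≈ 5.6766
Smallest detectable difference = 2.576·5.6766 ≈ 14.6230

14.62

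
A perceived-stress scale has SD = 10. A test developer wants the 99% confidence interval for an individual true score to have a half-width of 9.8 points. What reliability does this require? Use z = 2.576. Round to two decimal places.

0.86

SEM needed = half-width / z = 9.8/2.576 ≃ 3.8043
Required reliability = 1 − (SEM/SD)² = 1 − 0.1447 ≃ 0.8553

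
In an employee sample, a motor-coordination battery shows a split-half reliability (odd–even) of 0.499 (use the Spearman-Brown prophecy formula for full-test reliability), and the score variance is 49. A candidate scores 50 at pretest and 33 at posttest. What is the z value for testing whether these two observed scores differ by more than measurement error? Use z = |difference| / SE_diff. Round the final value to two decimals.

2.97

SD = √49 ≈ 7.0000
Full-length reliability (Spearman-Brown) = 2(0.499)/(1+0.499) ≈ 0.6658
SEM = 7.0000×√(1 − 0.6658) ≈ 4.0468
SE_diff = SEM × √2 ≈ 4.0468 × 1.4142 ≈ 5.7231
z = 17 / 5.7231 ≈ 2.9704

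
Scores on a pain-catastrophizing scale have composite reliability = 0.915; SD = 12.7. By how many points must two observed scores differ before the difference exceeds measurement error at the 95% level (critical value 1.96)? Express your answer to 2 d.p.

The standard error of measurement is 12.7000×√(1 − 0.9150) ≈ 12.7000×0.2915 ≈ 3.7027.
Standard error of the difference = 3.7027·√2 ≈ 5.2363
Minimum reliable difference = 1.96 × SE_diff ≈ 1.96 × 5.2363 ≈ 10.2632

10.26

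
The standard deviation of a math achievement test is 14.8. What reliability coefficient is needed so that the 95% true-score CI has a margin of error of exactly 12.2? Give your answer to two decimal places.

0.82

SEM needed = half-width / z = 12.2/1.96 ≈ 6.224
Required reliability = 1 − (SEM/SD)² = 1 − 0.177 ≈ 0.823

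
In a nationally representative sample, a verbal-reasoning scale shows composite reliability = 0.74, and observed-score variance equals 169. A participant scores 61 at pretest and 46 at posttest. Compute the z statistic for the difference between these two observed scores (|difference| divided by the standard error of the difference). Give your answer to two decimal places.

SD = √169 = 13.00000
The standard error of measurement is 13.00000·√(1 − 0.74000) ≈ 13.00000·0.50990 ≈ 6.62873.
Standard error of the difference = 6.62873·√2 ≈ 9.37443
z = 15 / 9.37443 ≈ 1.60010

1.60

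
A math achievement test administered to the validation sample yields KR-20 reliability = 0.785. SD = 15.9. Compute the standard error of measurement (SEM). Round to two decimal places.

7.37

The standard error of measurement is 15.9000·√(1 − 0.7850) ≈ 15.9000·0.4637 ≈ 7.3725.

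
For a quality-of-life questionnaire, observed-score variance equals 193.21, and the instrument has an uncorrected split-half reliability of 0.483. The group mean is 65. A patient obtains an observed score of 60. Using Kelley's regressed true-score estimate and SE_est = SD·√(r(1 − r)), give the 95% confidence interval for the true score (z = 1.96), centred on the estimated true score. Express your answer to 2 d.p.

SD = √193.21 = 13.900
Spearman-Brown: r = 2(0.483) / (1 + 0.483) = 0.966 / 1.483 ≈ 0.651
Estimated true score = 0.651×60 + (1 − 0.651)×65 ≈ 61.743
SE_est = SD × √(r(1 − r)) = 13.900 × √0.227 ≈ 13.900 × 0.477 ≈ 6.624
CI = 61.743 ± 1.96 × 6.624 → [48.760, 74.726]

[48.76, 74.73]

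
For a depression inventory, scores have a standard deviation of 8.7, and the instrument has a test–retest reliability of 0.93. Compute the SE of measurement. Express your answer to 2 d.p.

SEM = 8.700 × √(1 − 0.930) = 8.700 × √0.070 ≈ 8.700 × 0.265 ≈ 2.302

2.30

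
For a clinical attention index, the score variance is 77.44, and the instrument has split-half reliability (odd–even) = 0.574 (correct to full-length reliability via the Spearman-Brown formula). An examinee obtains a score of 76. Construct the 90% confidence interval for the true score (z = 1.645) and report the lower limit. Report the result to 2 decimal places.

SD = √77.44 ≃ 8.8000
Spearman-Brown: r = 2(0.574) / (1 + 0.574) = 1.1480 / 1.5740 ≃ 0.7294
The standard error of measurement is 8.8000*√(1 − 0.7294) ≃ 8.8000*0.5202 ≃ 4.5781.
Half-width = 1.645*4.5781 ≃ 7.5310
Lower limit = 76 − 7.5310 ≃ 68.4690

68.47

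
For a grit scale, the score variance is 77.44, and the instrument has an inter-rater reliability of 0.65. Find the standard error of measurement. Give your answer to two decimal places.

5.21

SD = √77.44 ≈ 8.80000
The standard error of measurement is 8.80000·√(1 − 0.65000) ≈ 8.80000·0.59161 ≈ 5.20615.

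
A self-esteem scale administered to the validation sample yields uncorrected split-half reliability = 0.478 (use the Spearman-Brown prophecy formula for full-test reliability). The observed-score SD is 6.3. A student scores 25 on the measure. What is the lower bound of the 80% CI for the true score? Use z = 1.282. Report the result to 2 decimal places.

Spearman-Brown: r = 2(0.478) / (1 + 0.478) = 0.956 / 1.478 ≈ 0.647
SEM = 6.300 · √(1 − 0.647) = 6.300 · √0.353 ≈ 6.300 · 0.594 ≈ 3.744
Margin = 1.282 · 3.744 ≈ 4.800
Lower limit = 25 − 4.800 ≈ 20.200

20.20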